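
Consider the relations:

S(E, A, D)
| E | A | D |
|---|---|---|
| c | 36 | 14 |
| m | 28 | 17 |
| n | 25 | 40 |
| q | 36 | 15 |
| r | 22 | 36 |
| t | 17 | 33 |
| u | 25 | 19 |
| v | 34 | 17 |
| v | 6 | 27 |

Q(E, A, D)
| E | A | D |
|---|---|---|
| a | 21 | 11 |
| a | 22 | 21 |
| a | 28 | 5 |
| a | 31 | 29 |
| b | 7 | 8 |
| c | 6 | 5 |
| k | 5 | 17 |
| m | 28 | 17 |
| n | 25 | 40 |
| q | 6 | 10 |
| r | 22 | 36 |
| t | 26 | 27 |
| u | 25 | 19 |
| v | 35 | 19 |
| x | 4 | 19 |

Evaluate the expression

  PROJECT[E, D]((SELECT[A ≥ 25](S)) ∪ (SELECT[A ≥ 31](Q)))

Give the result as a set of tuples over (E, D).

{(a, 29), (c, 14), (m, 17), (n, 40), (q, 15), (u, 19), (v, 17), (v, 19)}

σ[A ≥ 25]: keep tuples satisfying A ≥ 25 → {(c, 36, 14), (m, 28, 17), (n, 25, 40), (q, 36, 15), (u, 25, 19), (v, 34, 17)}
σ[A ≥ 31]: keep tuples satisfying A ≥ 31 → {(a, 31, 29), (v, 35, 19)}
Set union of the two operands is {(a, 31, 29), (c, 36, 14), (m, 28, 17), (n, 25, 40), (q, 36, 15), (u, 25, 19), (v, 34, 17), (v, 35, 19)}.
π_{E, D} gives {(a, 29), (c, 14), (m, 17), (n, 40), (q, 15), (u, 19), (v, 17), (v, 19)}.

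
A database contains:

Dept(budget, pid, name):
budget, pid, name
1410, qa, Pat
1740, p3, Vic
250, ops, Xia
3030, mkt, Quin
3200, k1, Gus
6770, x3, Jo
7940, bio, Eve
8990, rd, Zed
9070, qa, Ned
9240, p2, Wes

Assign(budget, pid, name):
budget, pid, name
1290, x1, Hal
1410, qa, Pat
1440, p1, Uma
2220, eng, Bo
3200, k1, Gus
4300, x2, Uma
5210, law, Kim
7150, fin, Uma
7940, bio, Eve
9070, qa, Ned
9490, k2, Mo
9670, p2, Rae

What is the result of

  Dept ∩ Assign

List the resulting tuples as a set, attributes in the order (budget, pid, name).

{(1410, qa, Pat), (3200, k1, Gus), (7940, bio, Eve), (9070, qa, Ned)}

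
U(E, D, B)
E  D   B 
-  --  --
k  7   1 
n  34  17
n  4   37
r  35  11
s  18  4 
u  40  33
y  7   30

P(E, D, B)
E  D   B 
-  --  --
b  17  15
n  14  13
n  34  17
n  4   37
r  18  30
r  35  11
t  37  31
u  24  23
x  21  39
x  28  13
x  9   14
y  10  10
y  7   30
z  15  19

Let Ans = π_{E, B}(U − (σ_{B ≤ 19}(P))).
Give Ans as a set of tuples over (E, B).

Filtering on B ≤ 19 leaves {(b, 17, 15), (n, 14, 13), (n, 34, 17), (r, 35, 11), (x, 28, 13), (x, 9, 14), (y, 10, 10), (z, 15, 19)}.
Difference: {(k, 7, 1), (n, 34, 17), (n, 4, 37), (r, 35, 11), (s, 18, 4), (u, 40, 33), (y, 7, 30)} with {(b, 17, 15), (n, 14, 13), (n, 34, 17), (r, 35, 11), (x, 28, 13), (x, 9, 14), (y, 10, 10), (z, 15, 19)} → {(k, 7, 1), (n, 4, 37), (s, 18, 4), (u, 40, 33), (y, 7, 30)}
Keep only column(s) E, B: {(k, 1), (n, 37), (s, 4), (u, 33), (y, 30)}

{(k, 1), (n, 37), (s, 4), (u, 33), (y, 30)}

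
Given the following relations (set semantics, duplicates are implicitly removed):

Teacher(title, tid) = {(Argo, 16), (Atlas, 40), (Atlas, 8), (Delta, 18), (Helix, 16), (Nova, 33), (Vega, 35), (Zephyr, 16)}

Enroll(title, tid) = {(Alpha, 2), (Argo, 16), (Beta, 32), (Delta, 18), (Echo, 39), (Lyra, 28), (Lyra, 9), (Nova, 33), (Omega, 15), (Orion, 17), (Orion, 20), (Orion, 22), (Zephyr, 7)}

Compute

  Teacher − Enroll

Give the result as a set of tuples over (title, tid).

{(Atlas, 40), (Atlas, 8), (Helix, 16), (Vega, 35), (Zephyr, 16)}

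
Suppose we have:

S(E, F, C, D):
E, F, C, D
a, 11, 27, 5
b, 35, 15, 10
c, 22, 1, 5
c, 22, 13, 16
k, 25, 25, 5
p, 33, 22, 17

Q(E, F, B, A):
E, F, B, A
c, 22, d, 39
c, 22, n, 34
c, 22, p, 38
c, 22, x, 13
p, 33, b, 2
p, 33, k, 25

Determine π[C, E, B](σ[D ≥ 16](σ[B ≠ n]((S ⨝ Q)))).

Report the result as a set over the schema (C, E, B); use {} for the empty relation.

{(13, c, d), (13, c, p), (13, c, x), (22, p, b), (22, p, k)}

S ⋈ Q (natural join on E, F): {(c, 22, 1, 5, d, 39), (c, 22, 1, 5, n, 34), (c, 22, 1, 5, p, 38), (c, 22, 1, 5, x, 13), (c, 22, 13, 16, d, 39), (c, 22, 13, 16, n, 34), (c, 22, 13, 16, p, 38), (c, 22, 13, 16, x, 13), (p, 33, 22, 17, b, 2), (p, 33, 22, 17, k, 25)}
σ[B ≠ n]: keep tuples satisfying B ≠ n → {(c, 22, 1, 5, d, 39), (c, 22, 1, 5, p, 38), (c, 22, 1, 5, x, 13), (c, 22, 13, 16, d, 39), (c, 22, 13, 16, p, 38), (c, 22, 13, 16, x, 13), (p, 33, 22, 17, b, 2), (p, 33, 22, 17, k, 25)}
σ[D ≥ 16]: keep tuples satisfying D ≥ 16 → {(c, 22, 13, 16, d, 39), (c, 22, 13, 16, p, 38), (c, 22, 13, 16, x, 13), (p, 33, 22, 17, b, 2), (p, 33, 22, 17, k, 25)}
π[C, E, B]: project onto (C, E, B) → {(13, c, d), (13, c, p), (13, c, x), (22, p, b), (22, p, k)}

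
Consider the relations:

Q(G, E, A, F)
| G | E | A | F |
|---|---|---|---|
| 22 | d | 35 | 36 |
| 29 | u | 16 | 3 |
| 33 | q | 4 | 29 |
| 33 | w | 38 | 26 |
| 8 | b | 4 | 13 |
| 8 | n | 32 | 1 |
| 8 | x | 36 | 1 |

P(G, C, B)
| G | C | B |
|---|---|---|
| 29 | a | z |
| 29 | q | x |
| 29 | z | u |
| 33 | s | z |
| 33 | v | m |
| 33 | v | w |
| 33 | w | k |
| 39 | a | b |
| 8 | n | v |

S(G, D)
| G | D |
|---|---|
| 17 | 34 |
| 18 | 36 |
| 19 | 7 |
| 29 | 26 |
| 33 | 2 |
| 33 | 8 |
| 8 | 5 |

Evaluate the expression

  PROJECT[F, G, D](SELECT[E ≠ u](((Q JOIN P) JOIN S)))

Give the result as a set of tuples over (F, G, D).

Q ⋈ P (natural join on G): {(29, u, 16, 3, a, z), (29, u, 16, 3, q, x), (29, u, 16, 3, z, u), (33, q, 4, 29, s, z), (33, q, 4, 29, v, m), (33, q, 4, 29, v, w), (33, q, 4, 29, w, k), (33, w, 38, 26, s, z), (33, w, 38, 26, v, m), (33, w, 38, 26, v, w), (33, w, 38, 26, w, k), (8, b, 4, 13, n, v), (8, n, 32, 1, n, v), (8, x, 36, 1, n, v)}
(Q JOIN P) ⋈ S (natural join on G): {(29, u, 16, 3, a, z, 26), (29, u, 16, 3, q, x, 26), (29, u, 16, 3, z, u, 26), (33, q, 4, 29, s, z, 2), (33, q, 4, 29, s, z, 8), (33, q, 4, 29, v, m, 2), (33, q, 4, 29, v, m, 8), (33, q, 4, 29, v, w, 2), (33, q, 4, 29, v, w, 8), (33, q, 4, 29, w, k, 2), (33, q, 4, 29, w, k, 8), (33, w, 38, 26, s, z, 2), (33, w, 38, 26, s, z, 8), (33, w, 38, 26, v, m, 2), (33, w, 38, 26, v, m, 8), (33, w, 38, 26, v, w, 2), (33, w, 38, 26, v, w, 8), (33, w, 38, 26, w, k, 2), (33, w, 38, 26, w, k, 8), (8, b, 4, 13, n, v, 5), (8, n, 32, 1, n, v, 5), (8, x, 36, 1, n, v, 5)}
Filtering on E ≠ u leaves {(33, q, 4, 29, s, z, 2), (33, q, 4, 29, s, z, 8), (33, q, 4, 29, v, m, 2), (33, q, 4, 29, v, m, 8), (33, q, 4, 29, v, w, 2), (33, q, 4, 29, v, w, 8), (33, q, 4, 29, w, k, 2), (33, q, 4, 29, w, k, 8), (33, w, 38, 26, s, z, 2), (33, w, 38, 26, s, z, 8), (33, w, 38, 26, v, m, 2), (33, w, 38, 26, v, m, 8), (33, w, 38, 26, v, w, 2), (33, w, 38, 26, v, w, 8), (33, w, 38, 26, w, k, 2), (33, w, 38, 26, w, k, 8), (8, b, 4, 13, n, v, 5), (8, n, 32, 1, n, v, 5), (8, x, 36, 1, n, v, 5)}.
Keep only column(s) F, G, D (13 duplicate(s) eliminated): {(1, 8, 5), (13, 8, 5), (26, 33, 2), (26, 33, 8), (29, 33, 2), (29, 33, 8)}

{(1, 8, 5), (13, 8, 5), (26, 33, 2), (26, 33, 8), (29, 33, 2), (29, 33, 8)}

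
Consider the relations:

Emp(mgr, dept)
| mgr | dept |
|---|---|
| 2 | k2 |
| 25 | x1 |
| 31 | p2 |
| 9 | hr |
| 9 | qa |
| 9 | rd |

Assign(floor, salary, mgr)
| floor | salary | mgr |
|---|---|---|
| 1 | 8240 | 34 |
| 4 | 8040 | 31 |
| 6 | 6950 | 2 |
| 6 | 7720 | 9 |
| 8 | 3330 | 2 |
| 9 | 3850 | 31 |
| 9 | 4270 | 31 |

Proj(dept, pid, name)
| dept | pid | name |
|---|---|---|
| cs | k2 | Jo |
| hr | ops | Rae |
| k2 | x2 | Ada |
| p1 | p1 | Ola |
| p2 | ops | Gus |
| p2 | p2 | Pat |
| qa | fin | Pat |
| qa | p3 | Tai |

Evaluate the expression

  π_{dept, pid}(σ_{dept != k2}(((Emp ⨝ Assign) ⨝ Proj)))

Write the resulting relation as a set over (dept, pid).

Joining Emp and Assign on mgr yields {(2, k2, 6, 6950), (2, k2, 8, 3330), (31, p2, 4, 8040), (31, p2, 9, 3850), (31, p2, 9, 4270), (9, hr, 6, 7720), (9, qa, 6, 7720), (9, rd, 6, 7720)}.
Joining (Emp ⨝ Assign) and Proj on dept yields {(2, k2, 6, 6950, x2, Ada), (2, k2, 8, 3330, x2, Ada), (31, p2, 4, 8040, ops, Gus), (31, p2, 4, 8040, p2, Pat), (31, p2, 9, 3850, ops, Gus), (31, p2, 9, 3850, p2, Pat), (31, p2, 9, 4270, ops, Gus), (31, p2, 9, 4270, p2, Pat), (9, hr, 6, 7720, ops, Rae), (9, qa, 6, 7720, fin, Pat), (9, qa, 6, 7720, p3, Tai)}.
Selection dept != k2: {(31, p2, 4, 8040, ops, Gus), (31, p2, 4, 8040, p2, Pat), (31, p2, 9, 3850, ops, Gus), (31, p2, 9, 3850, p2, Pat), (31, p2, 9, 4270, ops, Gus), (31, p2, 9, 4270, p2, Pat), (9, hr, 6, 7720, ops, Rae), (9, qa, 6, 7720, fin, Pat), (9, qa, 6, 7720, p3, Tai)}
π[dept, pid]: project onto (dept, pid) (4 duplicate(s) eliminated) → {(hr, ops), (p2, ops), (p2, p2), (qa, fin), (qa, p3)}

{(hr, ops), (p2, ops), (p2, p2), (qa, fin), (qa, p3)}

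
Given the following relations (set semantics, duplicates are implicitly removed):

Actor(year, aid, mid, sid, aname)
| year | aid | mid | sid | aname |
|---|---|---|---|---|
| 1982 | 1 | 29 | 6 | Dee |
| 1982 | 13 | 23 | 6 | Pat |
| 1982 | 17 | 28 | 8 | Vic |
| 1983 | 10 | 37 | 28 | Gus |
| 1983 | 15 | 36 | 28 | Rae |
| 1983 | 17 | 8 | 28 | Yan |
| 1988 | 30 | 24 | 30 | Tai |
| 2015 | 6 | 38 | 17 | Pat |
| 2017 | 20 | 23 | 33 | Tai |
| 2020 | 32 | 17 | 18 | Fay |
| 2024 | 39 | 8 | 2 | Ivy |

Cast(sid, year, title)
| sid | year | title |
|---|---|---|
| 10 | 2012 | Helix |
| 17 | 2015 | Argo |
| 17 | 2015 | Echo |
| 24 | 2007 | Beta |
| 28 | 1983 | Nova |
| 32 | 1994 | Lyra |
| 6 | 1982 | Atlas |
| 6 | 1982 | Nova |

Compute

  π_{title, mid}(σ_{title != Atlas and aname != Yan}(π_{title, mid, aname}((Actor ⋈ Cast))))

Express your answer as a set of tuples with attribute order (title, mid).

{(Argo, 38), (Echo, 38), (Nova, 23), (Nova, 29), (Nova, 36), (Nova, 37)}

Actor ⋈ Cast (natural join on year, sid): {(1982, 1, 29, 6, Dee, Atlas), (1982, 1, 29, 6, Dee, Nova), (1982, 13, 23, 6, Pat, Atlas), (1982, 13, 23, 6, Pat, Nova), (1983, 10, 37, 28, Gus, Nova), (1983, 15, 36, 28, Rae, Nova), (1983, 17, 8, 28, Yan, Nova), (2015, 6, 38, 17, Pat, Argo), (2015, 6, 38, 17, Pat, Echo)}
Keep only column(s) title, mid, aname: {(Argo, 38, Pat), (Atlas, 23, Pat), (Atlas, 29, Dee), (Echo, 38, Pat), (Nova, 23, Pat), (Nova, 29, Dee), (Nova, 36, Rae), (Nova, 37, Gus), (Nova, 8, Yan)}
Apply σ_{title != Atlas and aname != Yan}; surviving tuples: {(Argo, 38, Pat), (Echo, 38, Pat), (Nova, 23, Pat), (Nova, 29, Dee), (Nova, 36, Rae), (Nova, 37, Gus)}
Keep only column(s) title, mid: {(Argo, 38), (Echo, 38), (Nova, 23), (Nova, 29), (Nova, 36), (Nova, 37)}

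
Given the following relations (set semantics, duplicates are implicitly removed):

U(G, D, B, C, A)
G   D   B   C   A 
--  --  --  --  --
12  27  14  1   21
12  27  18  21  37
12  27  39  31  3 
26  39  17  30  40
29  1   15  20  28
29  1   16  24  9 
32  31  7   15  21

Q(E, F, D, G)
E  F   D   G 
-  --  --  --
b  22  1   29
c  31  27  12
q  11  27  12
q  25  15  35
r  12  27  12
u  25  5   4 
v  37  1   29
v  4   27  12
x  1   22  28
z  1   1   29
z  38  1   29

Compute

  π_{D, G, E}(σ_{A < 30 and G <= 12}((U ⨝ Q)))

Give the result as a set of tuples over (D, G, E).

Joining U and Q on G, D yields {(12, 27, 14, 1, 21, c, 31), (12, 27, 14, 1, 21, q, 11), (12, 27, 14, 1, 21, r, 12), (12, 27, 14, 1, 21, v, 4), (12, 27, 18, 21, 37, c, 31), (12, 27, 18, 21, 37, q, 11), (12, 27, 18, 21, 37, r, 12), (12, 27, 18, 21, 37, v, 4), (12, 27, 39, 31, 3, c, 31), (12, 27, 39, 31, 3, q, 11), (12, 27, 39, 31, 3, r, 12), (12, 27, 39, 31, 3, v, 4), (29, 1, 15, 20, 28, b, 22), (29, 1, 15, 20, 28, v, 37), (29, 1, 15, 20, 28, z, 1), (29, 1, 15, 20, 28, z, 38), (29, 1, 16, 24, 9, b, 22), (29, 1, 16, 24, 9, v, 37), (29, 1, 16, 24, 9, z, 1), (29, 1, 16, 24, 9, z, 38)}.
Apply σ_{A < 30 and G <= 12}; surviving tuples: {(12, 27, 14, 1, 21, c, 31), (12, 27, 14, 1, 21, q, 11), (12, 27, 14, 1, 21, r, 12), (12, 27, 14, 1, 21, v, 4), (12, 27, 39, 31, 3, c, 31), (12, 27, 39, 31, 3, q, 11), (12, 27, 39, 31, 3, r, 12), (12, 27, 39, 31, 3, v, 4)}
Projecting to D, G, E (4 duplicate(s) eliminated): {(27, 12, c), (27, 12, q), (27, 12, r), (27, 12, v)}

{(27, 12, c), (27, 12, q), (27, 12, r), (27, 12, v)}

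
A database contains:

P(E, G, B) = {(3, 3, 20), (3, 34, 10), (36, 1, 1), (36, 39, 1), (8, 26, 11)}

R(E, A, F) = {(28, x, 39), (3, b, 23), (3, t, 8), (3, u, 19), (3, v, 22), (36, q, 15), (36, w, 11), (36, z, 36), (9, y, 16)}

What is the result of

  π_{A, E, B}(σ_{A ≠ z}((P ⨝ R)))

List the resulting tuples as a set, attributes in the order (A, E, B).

{(b, 3, 10), (b, 3, 20), (q, 36, 1), (t, 3, 10), (t, 3, 20), (u, 3, 10), (u, 3, 20), (v, 3, 10), (v, 3, 20), (w, 36, 1)}

Natural join on E: {(3, 3, 20, b, 23), (3, 3, 20, t, 8), (3, 3, 20, u, 19), (3, 3, 20, v, 22), (3, 34, 10, b, 23), (3, 34, 10, t, 8), (3, 34, 10, u, 19), (3, 34, 10, v, 22), (36, 1, 1, q, 15), (36, 1, 1, w, 11), (36, 1, 1, z, 36), (36, 39, 1, q, 15), (36, 39, 1, w, 11), (36, 39, 1, z, 36)}
σ[A ≠ z]: keep tuples satisfying A ≠ z → {(3, 3, 20, b, 23), (3, 3, 20, t, 8), (3, 3, 20, u, 19), (3, 3, 20, v, 22), (3, 34, 10, b, 23), (3, 34, 10, t, 8), (3, 34, 10, u, 19), (3, 34, 10, v, 22), (36, 1, 1, q, 15), (36, 1, 1, w, 11), (36, 39, 1, q, 15), (36, 39, 1, w, 11)}
Keep only column(s) A, E, B (2 duplicate(s) eliminated): {(b, 3, 10), (b, 3, 20), (q, 36, 1), (t, 3, 10), (t, 3, 20), (u, 3, 10), (u, 3, 20), (v, 3, 10), (v, 3, 20), (w, 36, 1)}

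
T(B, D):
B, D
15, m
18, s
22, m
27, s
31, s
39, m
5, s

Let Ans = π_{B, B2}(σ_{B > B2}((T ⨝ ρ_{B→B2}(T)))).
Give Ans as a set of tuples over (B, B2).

{(18, 5), (22, 15), (27, 18), (27, 5), (31, 18), (31, 27), (31, 5), (39, 15), (39, 22)}

ρ[B→B2]: schema becomes (B2, D); tuples unchanged.
T ⋈ ρ_{B→B2}(T) (natural join on D): {(15, m, 15), (15, m, 22), (15, m, 39), (18, s, 18), (18, s, 27), (18, s, 31), (18, s, 5), (22, m, 15), (22, m, 22), (22, m, 39), (27, s, 18), (27, s, 27), (27, s, 31), (27, s, 5), (31, s, 18), (31, s, 27), (31, s, 31), (31, s, 5), (39, m, 15), (39, m, 22), (39, m, 39), (5, s, 18), (5, s, 27), (5, s, 31), (5, s, 5)}
Selection B > B2: {(18, s, 5), (22, m, 15), (27, s, 18), (27, s, 5), (31, s, 18), (31, s, 27), (31, s, 5), (39, m, 15), (39, m, 22)}
Keep only column(s) B, B2: {(18, 5), (22, 15), (27, 18), (27, 5), (31, 18), (31, 27), (31, 5), (39, 15), (39, 22)}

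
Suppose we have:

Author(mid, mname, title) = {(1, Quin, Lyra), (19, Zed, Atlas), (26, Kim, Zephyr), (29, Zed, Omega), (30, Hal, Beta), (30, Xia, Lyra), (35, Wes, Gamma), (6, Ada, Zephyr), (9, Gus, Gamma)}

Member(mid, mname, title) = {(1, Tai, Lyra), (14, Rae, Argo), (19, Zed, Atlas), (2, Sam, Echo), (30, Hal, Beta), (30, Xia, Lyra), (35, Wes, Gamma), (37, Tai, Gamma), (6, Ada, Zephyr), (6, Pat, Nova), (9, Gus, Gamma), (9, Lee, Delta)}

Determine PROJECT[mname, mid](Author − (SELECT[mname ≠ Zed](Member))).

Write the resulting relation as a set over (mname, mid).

{(Kim, 26), (Quin, 1), (Zed, 19), (Zed, 29)}

Selection mname ≠ Zed: {(1, Tai, Lyra), (14, Rae, Argo), (2, Sam, Echo), (30, Hal, Beta), (30, Xia, Lyra), (35, Wes, Gamma), (37, Tai, Gamma), (6, Ada, Zephyr), (6, Pat, Nova), (9, Gus, Gamma), (9, Lee, Delta)}
Set difference of the two operands is {(1, Quin, Lyra), (19, Zed, Atlas), (26, Kim, Zephyr), (29, Zed, Omega)}.
π[mname, mid]: project onto (mname, mid) → {(Kim, 26), (Quin, 1), (Zed, 19), (Zed, 29)}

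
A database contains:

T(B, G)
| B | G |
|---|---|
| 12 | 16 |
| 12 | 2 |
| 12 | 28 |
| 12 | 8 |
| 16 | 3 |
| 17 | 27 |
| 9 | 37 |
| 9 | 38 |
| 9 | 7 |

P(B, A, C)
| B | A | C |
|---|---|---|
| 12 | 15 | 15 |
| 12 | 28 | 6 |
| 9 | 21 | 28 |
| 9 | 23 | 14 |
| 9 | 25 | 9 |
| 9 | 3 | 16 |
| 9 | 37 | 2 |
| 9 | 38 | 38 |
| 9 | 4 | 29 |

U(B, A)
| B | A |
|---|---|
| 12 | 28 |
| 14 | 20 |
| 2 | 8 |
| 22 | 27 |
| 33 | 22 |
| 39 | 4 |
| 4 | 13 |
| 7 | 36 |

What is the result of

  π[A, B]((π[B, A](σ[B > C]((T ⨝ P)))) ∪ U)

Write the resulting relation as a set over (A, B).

{(13, 4), (20, 14), (22, 33), (27, 22), (28, 12), (36, 7), (37, 9), (4, 39), (8, 2)}

T ⋈ P (natural join on B): {(12, 16, 15, 15), (12, 16, 28, 6), (12, 2, 15, 15), (12, 2, 28, 6), (12, 28, 15, 15), (12, 28, 28, 6), (12, 8, 15, 15), (12, 8, 28, 6), (9, 37, 21, 28), (9, 37, 23, 14), (9, 37, 25, 9), (9, 37, 3, 16), (9, 37, 37, 2), (9, 37, 38, 38), (9, 37, 4, 29), (9, 38, 21, 28), (9, 38, 23, 14), (9, 38, 25, 9), (9, 38, 3, 16), (9, 38, 37, 2), (9, 38, 38, 38), (9, 38, 4, 29), (9, 7, 21, 28), (9, 7, 23, 14), (9, 7, 25, 9), (9, 7, 3, 16), (9, 7, 37, 2), (9, 7, 38, 38), (9, 7, 4, 29)}
Apply σ_{B > C}; surviving tuples: {(12, 16, 28, 6), (12, 2, 28, 6), (12, 28, 28, 6), (12, 8, 28, 6), (9, 37, 37, 2), (9, 38, 37, 2), (9, 7, 37, 2)}
Keep only column(s) B, A (5 duplicate(s) eliminated): {(12, 28), (9, 37)}
Taking the union: {(12, 28), (14, 20), (2, 8), (22, 27), (33, 22), (39, 4), (4, 13), (7, 36), (9, 37)}
Keep only column(s) A, B: {(13, 4), (20, 14), (22, 33), (27, 22), (28, 12), (36, 7), (37, 9), (4, 39), (8, 2)}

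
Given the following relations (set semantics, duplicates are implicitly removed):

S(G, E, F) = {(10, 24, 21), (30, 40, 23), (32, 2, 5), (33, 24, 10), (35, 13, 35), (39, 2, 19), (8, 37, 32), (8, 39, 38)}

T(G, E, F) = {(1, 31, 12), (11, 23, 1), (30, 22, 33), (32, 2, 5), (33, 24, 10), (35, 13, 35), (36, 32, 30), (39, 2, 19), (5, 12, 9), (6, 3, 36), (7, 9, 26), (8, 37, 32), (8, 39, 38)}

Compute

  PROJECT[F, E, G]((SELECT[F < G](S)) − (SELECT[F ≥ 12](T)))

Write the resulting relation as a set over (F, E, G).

σ[F < G]: keep tuples satisfying F < G → {(30, 40, 23), (32, 2, 5), (33, 24, 10), (39, 2, 19)}
σ[F ≥ 12]: keep tuples satisfying F ≥ 12 → {(1, 31, 12), (30, 22, 33), (35, 13, 35), (36, 32, 30), (39, 2, 19), (6, 3, 36), (7, 9, 26), (8, 37, 32), (8, 39, 38)}
Difference: {(30, 40, 23), (32, 2, 5), (33, 24, 10), (39, 2, 19)} with {(1, 31, 12), (30, 22, 33), (35, 13, 35), (36, 32, 30), (39, 2, 19), (6, 3, 36), (7, 9, 26), (8, 37, 32), (8, 39, 38)} → {(30, 40, 23), (32, 2, 5), (33, 24, 10)}
Projecting to F, E, G: {(10, 24, 33), (23, 40, 30), (5, 2, 32)}

{(10, 24, 33), (23, 40, 30), (5, 2, 32)}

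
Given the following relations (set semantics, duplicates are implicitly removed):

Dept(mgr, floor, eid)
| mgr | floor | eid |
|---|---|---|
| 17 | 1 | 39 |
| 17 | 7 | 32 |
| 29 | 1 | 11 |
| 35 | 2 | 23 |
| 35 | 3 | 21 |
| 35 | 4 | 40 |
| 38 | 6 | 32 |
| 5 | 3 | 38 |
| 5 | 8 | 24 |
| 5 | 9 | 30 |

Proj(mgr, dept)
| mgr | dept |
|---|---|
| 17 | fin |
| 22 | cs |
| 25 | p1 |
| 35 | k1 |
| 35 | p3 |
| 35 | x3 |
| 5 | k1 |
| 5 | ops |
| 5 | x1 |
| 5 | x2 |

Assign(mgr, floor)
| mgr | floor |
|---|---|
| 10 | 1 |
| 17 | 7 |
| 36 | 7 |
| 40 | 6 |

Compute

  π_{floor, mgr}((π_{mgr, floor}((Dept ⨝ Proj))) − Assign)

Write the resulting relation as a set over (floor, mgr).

{(1, 17), (2, 35), (3, 35), (3, 5), (4, 35), (8, 5), (9, 5)}

Joining Dept and Proj on mgr yields {(17, 1, 39, fin), (17, 7, 32, fin), (35, 2, 23, k1), (35, 2, 23, p3), (35, 2, 23, x3), (35, 3, 21, k1), (35, 3, 21, p3), (35, 3, 21, x3), (35, 4, 40, k1), (35, 4, 40, p3), (35, 4, 40, x3), (5, 3, 38, k1), (5, 3, 38, ops), (5, 3, 38, x1), (5, 3, 38, x2), (5, 8, 24, k1), (5, 8, 24, ops), (5, 8, 24, x1), (5, 8, 24, x2), (5, 9, 30, k1), (5, 9, 30, ops), (5, 9, 30, x1), (5, 9, 30, x2)}.
π[mgr, floor]: project onto (mgr, floor) (15 duplicate(s) eliminated) → {(17, 1), (17, 7), (35, 2), (35, 3), (35, 4), (5, 3), (5, 8), (5, 9)}
Set difference of the two operands is {(17, 1), (35, 2), (35, 3), (35, 4), (5, 3), (5, 8), (5, 9)}.
π[floor, mgr]: project onto (floor, mgr) → {(1, 17), (2, 35), (3, 35), (3, 5), (4, 35), (8, 5), (9, 5)}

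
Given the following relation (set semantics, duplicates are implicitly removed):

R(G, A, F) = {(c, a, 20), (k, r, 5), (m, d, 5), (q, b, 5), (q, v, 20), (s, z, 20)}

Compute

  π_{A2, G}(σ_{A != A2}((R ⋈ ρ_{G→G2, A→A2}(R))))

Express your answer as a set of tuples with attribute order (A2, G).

{(a, q), (a, s), (b, k), (b, m), (d, k), (d, q), (r, m), (r, q), (v, c), (v, s), (z, c), (z, q)}

ρ[G→G2, A→A2]: schema becomes (G2, A2, F); tuples unchanged.
Natural join on F: {(c, a, 20, c, a), (c, a, 20, q, v), (c, a, 20, s, z), (k, r, 5, k, r), (k, r, 5, m, d), (k, r, 5, q, b), (m, d, 5, k, r), (m, d, 5, m, d), (m, d, 5, q, b), (q, b, 5, k, r), (q, b, 5, m, d), (q, b, 5, q, b), (q, v, 20, c, a), (q, v, 20, q, v), (q, v, 20, s, z), (s, z, 20, c, a), (s, z, 20, q, v), (s, z, 20, s, z)}
Filtering on A != A2 leaves {(c, a, 20, q, v), (c, a, 20, s, z), (k, r, 5, m, d), (k, r, 5, q, b), (m, d, 5, k, r), (m, d, 5, q, b), (q, b, 5, k, r), (q, b, 5, m, d), (q, v, 20, c, a), (q, v, 20, s, z), (s, z, 20, c, a), (s, z, 20, q, v)}.
π_{A2, G} gives {(a, q), (a, s), (b, k), (b, m), (d, k), (d, q), (r, m), (r, q), (v, c), (v, s), (z, c), (z, q)}.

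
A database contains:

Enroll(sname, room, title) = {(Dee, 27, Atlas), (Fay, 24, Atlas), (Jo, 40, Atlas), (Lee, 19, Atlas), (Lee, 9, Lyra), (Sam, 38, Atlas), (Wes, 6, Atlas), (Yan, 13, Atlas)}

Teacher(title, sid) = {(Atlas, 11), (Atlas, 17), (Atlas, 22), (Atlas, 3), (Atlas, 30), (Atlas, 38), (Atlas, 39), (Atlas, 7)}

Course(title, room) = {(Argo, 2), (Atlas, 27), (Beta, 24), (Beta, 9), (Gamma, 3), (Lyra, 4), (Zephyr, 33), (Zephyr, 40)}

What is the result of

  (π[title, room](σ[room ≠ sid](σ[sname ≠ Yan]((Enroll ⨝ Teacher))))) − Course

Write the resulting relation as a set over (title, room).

{(Atlas, 19), (Atlas, 24), (Atlas, 38), (Atlas, 40), (Atlas, 6)}

Natural join on title: {(Dee, 27, Atlas, 11), (Dee, 27, Atlas, 17), (Dee, 27, Atlas, 22), (Dee, 27, Atlas, 3), (Dee, 27, Atlas, 30), (Dee, 27, Atlas, 38), (Dee, 27, Atlas, 39), (Dee, 27, Atlas, 7), (Fay, 24, Atlas, 11), (Fay, 24, Atlas, 17), (Fay, 24, Atlas, 22), (Fay, 24, Atlas, 3), (Fay, 24, Atlas, 30), (Fay, 24, Atlas, 38), (Fay, 24, Atlas, 39), (Fay, 24, Atlas, 7), (Jo, 40, Atlas, 11), (Jo, 40, Atlas, 17), (Jo, 40, Atlas, 22), (Jo, 40, Atlas, 3), (Jo, 40, Atlas, 30), (Jo, 40, Atlas, 38), (Jo, 40, Atlas, 39), (Jo, 40, Atlas, 7), (Lee, 19, Atlas, 11), (Lee, 19, Atlas, 17), (Lee, 19, Atlas, 22), (Lee, 19, Atlas, 3), (Lee, 19, Atlas, 30), (Lee, 19, Atlas, 38), (Lee, 19, Atlas, 39), (Lee, 19, Atlas, 7), (Sam, 38, Atlas, 11), (Sam, 38, Atlas, 17), (Sam, 38, Atlas, 22), (Sam, 38, Atlas, 3), (Sam, 38, Atlas, 30), (Sam, 38, Atlas, 38), (Sam, 38, Atlas, 39), (Sam, 38, Atlas, 7), (Wes, 6, Atlas, 11), (Wes, 6, Atlas, 17), (Wes, 6, Atlas, 22), (Wes, 6, Atlas, 3), (Wes, 6, Atlas, 30), (Wes, 6, Atlas, 38), (Wes, 6, Atlas, 39), (Wes, 6, Atlas, 7), (Yan, 13, Atlas, 11), (Yan, 13, Atlas, 17), (Yan, 13, Atlas, 22), (Yan, 13, Atlas, 3), (Yan, 13, Atlas, 30), (Yan, 13, Atlas, 38), (Yan, 13, Atlas, 39), (Yan, 13, Atlas, 7)}
Apply σ_{sname ≠ Yan}; surviving tuples: {(Dee, 27, Atlas, 11), (Dee, 27, Atlas, 17), (Dee, 27, Atlas, 22), (Dee, 27, Atlas, 3), (Dee, 27, Atlas, 30), (Dee, 27, Atlas, 38), (Dee, 27, Atlas, 39), (Dee, 27, Atlas, 7), (Fay, 24, Atlas, 11), (Fay, 24, Atlas, 17), (Fay, 24, Atlas, 22), (Fay, 24, Atlas, 3), (Fay, 24, Atlas, 30), (Fay, 24, Atlas, 38), (Fay, 24, Atlas, 39), (Fay, 24, Atlas, 7), (Jo, 40, Atlas, 11), (Jo, 40, Atlas, 17), (Jo, 40, Atlas, 22), (Jo, 40, Atlas, 3), (Jo, 40, Atlas, 30), (Jo, 40, Atlas, 38), (Jo, 40, Atlas, 39), (Jo, 40, Atlas, 7), (Lee, 19, Atlas, 11), (Lee, 19, Atlas, 17), (Lee, 19, Atlas, 22), (Lee, 19, Atlas, 3), (Lee, 19, Atlas, 30), (Lee, 19, Atlas, 38), (Lee, 19, Atlas, 39), (Lee, 19, Atlas, 7), (Sam, 38, Atlas, 11), (Sam, 38, Atlas, 17), (Sam, 38, Atlas, 22), (Sam, 38, Atlas, 3), (Sam, 38, Atlas, 30), (Sam, 38, Atlas, 38), (Sam, 38, Atlas, 39), (Sam, 38, Atlas, 7), (Wes, 6, Atlas, 11), (Wes, 6, Atlas, 17), (Wes, 6, Atlas, 22), (Wes, 6, Atlas, 3), (Wes, 6, Atlas, 30), (Wes, 6, Atlas, 38), (Wes, 6, Atlas, 39), (Wes, 6, Atlas, 7)}
Apply σ_{room ≠ sid}; surviving tuples: {(Dee, 27, Atlas, 11), (Dee, 27, Atlas, 17), (Dee, 27, Atlas, 22), (Dee, 27, Atlas, 3), (Dee, 27, Atlas, 30), (Dee, 27, Atlas, 38), (Dee, 27, Atlas, 39), (Dee, 27, Atlas, 7), (Fay, 24, Atlas, 11), (Fay, 24, Atlas, 17), (Fay, 24, Atlas, 22), (Fay, 24, Atlas, 3), (Fay, 24, Atlas, 30), (Fay, 24, Atlas, 38), (Fay, 24, Atlas, 39), (Fay, 24, Atlas, 7), (Jo, 40, Atlas, 11), (Jo, 40, Atlas, 17), (Jo, 40, Atlas, 22), (Jo, 40, Atlas, 3), (Jo, 40, Atlas, 30), (Jo, 40, Atlas, 38), (Jo, 40, Atlas, 39), (Jo, 40, Atlas, 7), (Lee, 19, Atlas, 11), (Lee, 19, Atlas, 17), (Lee, 19, Atlas, 22), (Lee, 19, Atlas, 3), (Lee, 19, Atlas, 30), (Lee, 19, Atlas, 38), (Lee, 19, Atlas, 39), (Lee, 19, Atlas, 7), (Sam, 38, Atlas, 11), (Sam, 38, Atlas, 17), (Sam, 38, Atlas, 22), (Sam, 38, Atlas, 3), (Sam, 38, Atlas, 30), (Sam, 38, Atlas, 39), (Sam, 38, Atlas, 7), (Wes, 6, Atlas, 11), (Wes, 6, Atlas, 17), (Wes, 6, Atlas, 22), (Wes, 6, Atlas, 3), (Wes, 6, Atlas, 30), (Wes, 6, Atlas, 38), (Wes, 6, Atlas, 39), (Wes, 6, Atlas, 7)}
Keep only column(s) title, room (41 duplicate(s) eliminated): {(Atlas, 19), (Atlas, 24), (Atlas, 27), (Atlas, 38), (Atlas, 40), (Atlas, 6)}
Difference: {(Atlas, 19), (Atlas, 24), (Atlas, 27), (Atlas, 38), (Atlas, 40), (Atlas, 6)} with {(Argo, 2), (Atlas, 27), (Beta, 24), (Beta, 9), (Gamma, 3), (Lyra, 4), (Zephyr, 33), (Zephyr, 40)} → {(Atlas, 19), (Atlas, 24), (Atlas, 38), (Atlas, 40), (Atlas, 6)}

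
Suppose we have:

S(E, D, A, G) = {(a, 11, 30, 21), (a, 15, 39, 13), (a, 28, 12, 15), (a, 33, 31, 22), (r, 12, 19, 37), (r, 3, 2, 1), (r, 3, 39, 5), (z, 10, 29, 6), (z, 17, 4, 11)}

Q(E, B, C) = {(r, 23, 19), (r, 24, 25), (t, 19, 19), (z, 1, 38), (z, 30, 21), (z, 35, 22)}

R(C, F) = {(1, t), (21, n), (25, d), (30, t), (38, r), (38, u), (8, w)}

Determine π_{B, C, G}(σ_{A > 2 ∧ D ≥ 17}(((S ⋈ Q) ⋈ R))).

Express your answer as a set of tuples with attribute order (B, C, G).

S ⋈ Q (natural join on E): {(r, 12, 19, 37, 23, 19), (r, 12, 19, 37, 24, 25), (r, 3, 2, 1, 23, 19), (r, 3, 2, 1, 24, 25), (r, 3, 39, 5, 23, 19), (r, 3, 39, 5, 24, 25), (z, 10, 29, 6, 1, 38), (z, 10, 29, 6, 30, 21), (z, 10, 29, 6, 35, 22), (z, 17, 4, 11, 1, 38), (z, 17, 4, 11, 30, 21), (z, 17, 4, 11, 35, 22)}
(S ⋈ Q) ⋈ R (natural join on C): {(r, 12, 19, 37, 24, 25, d), (r, 3, 2, 1, 24, 25, d), (r, 3, 39, 5, 24, 25, d), (z, 10, 29, 6, 1, 38, r), (z, 10, 29, 6, 1, 38, u), (z, 10, 29, 6, 30, 21, n), (z, 17, 4, 11, 1, 38, r), (z, 17, 4, 11, 1, 38, u), (z, 17, 4, 11, 30, 21, n)}
Filtering on A > 2 ∧ D ≥ 17 leaves {(z, 17, 4, 11, 1, 38, r), (z, 17, 4, 11, 1, 38, u), (z, 17, 4, 11, 30, 21, n)}.
π_{B, C, G} gives {(1, 38, 11), (30, 21, 11)} (1 duplicate(s) eliminated).

{(1, 38, 11), (30, 21, 11)}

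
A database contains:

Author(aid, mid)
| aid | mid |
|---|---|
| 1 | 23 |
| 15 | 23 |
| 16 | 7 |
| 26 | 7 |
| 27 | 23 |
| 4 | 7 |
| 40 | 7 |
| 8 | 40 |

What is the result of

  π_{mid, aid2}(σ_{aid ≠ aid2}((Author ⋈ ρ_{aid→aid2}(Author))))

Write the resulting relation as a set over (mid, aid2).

{(23, 1), (23, 15), (23, 27), (7, 16), (7, 26), (7, 4), (7, 40)}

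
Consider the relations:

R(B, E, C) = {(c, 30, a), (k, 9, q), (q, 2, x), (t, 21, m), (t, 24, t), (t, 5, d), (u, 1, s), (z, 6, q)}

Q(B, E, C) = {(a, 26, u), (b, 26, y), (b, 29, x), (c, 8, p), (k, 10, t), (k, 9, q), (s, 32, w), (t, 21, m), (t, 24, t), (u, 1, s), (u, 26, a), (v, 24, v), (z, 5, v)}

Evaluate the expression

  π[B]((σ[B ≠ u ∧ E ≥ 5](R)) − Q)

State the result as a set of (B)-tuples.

Selection B ≠ u ∧ E ≥ 5: {(c, 30, a), (k, 9, q), (t, 21, m), (t, 24, t), (t, 5, d), (z, 6, q)}
Difference: {(c, 30, a), (k, 9, q), (t, 21, m), (t, 24, t), (t, 5, d), (z, 6, q)} with {(a, 26, u), (b, 26, y), (b, 29, x), (c, 8, p), (k, 10, t), (k, 9, q), (s, 32, w), (t, 21, m), (t, 24, t), (u, 1, s), (u, 26, a), (v, 24, v), (z, 5, v)} → {(c, 30, a), (t, 5, d), (z, 6, q)}
π_{B} gives {c, t, z}.

{c, t, z}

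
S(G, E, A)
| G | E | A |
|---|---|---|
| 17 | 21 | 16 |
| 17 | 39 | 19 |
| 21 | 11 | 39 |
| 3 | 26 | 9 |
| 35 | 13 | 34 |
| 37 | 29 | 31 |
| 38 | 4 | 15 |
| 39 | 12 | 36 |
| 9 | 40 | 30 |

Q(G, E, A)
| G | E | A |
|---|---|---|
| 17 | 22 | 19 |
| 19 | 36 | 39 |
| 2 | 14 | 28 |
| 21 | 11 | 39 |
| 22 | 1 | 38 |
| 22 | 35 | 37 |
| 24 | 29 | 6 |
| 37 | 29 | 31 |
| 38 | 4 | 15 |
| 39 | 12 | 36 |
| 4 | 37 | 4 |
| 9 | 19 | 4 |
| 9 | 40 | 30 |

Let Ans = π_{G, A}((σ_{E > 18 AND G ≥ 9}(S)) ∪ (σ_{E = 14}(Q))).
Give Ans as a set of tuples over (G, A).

{(17, 16), (17, 19), (2, 28), (37, 31), (9, 30)}

Apply σ_{E > 18 AND G ≥ 9}; surviving tuples: {(17, 21, 16), (17, 39, 19), (37, 29, 31), (9, 40, 30)}
Apply σ_{E = 14}; surviving tuples: {(2, 14, 28)}
Union: {(17, 21, 16), (17, 39, 19), (37, 29, 31), (9, 40, 30)} with {(2, 14, 28)} → {(17, 21, 16), (17, 39, 19), (2, 14, 28), (37, 29, 31), (9, 40, 30)}
π_{G, A} gives {(17, 16), (17, 19), (2, 28), (37, 31), (9, 30)}.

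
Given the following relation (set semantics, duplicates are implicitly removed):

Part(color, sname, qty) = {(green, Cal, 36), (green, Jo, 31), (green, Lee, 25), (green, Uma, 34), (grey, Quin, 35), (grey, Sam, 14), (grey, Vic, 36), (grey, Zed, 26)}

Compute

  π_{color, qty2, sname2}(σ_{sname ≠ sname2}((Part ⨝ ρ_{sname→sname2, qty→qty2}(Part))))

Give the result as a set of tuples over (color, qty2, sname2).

ρ[sname→sname2, qty→qty2]: schema becomes (color, sname2, qty2); tuples unchanged.
Joining Part and ρ_{sname→sname2, qty→qty2}(Part) on color yields {(green, Cal, 36, Cal, 36), (green, Cal, 36, Jo, 31), (green, Cal, 36, Lee, 25), (green, Cal, 36, Uma, 34), (green, Jo, 31, Cal, 36), (green, Jo, 31, Jo, 31), (green, Jo, 31, Lee, 25), (green, Jo, 31, Uma, 34), (green, Lee, 25, Cal, 36), (green, Lee, 25, Jo, 31), (green, Lee, 25, Lee, 25), (green, Lee, 25, Uma, 34), (green, Uma, 34, Cal, 36), (green, Uma, 34, Jo, 31), (green, Uma, 34, Lee, 25), (green, Uma, 34, Uma, 34), (grey, Quin, 35, Quin, 35), (grey, Quin, 35, Sam, 14), (grey, Quin, 35, Vic, 36), (grey, Quin, 35, Zed, 26), (grey, Sam, 14, Quin, 35), (grey, Sam, 14, Sam, 14), (grey, Sam, 14, Vic, 36), (grey, Sam, 14, Zed, 26), (grey, Vic, 36, Quin, 35), (grey, Vic, 36, Sam, 14), (grey, Vic, 36, Vic, 36), (grey, Vic, 36, Zed, 26), (grey, Zed, 26, Quin, 35), (grey, Zed, 26, Sam, 14), (grey, Zed, 26, Vic, 36), (grey, Zed, 26, Zed, 26)}.
Selection sname ≠ sname2: {(green, Cal, 36, Jo, 31), (green, Cal, 36, Lee, 25), (green, Cal, 36, Uma, 34), (green, Jo, 31, Cal, 36), (green, Jo, 31, Lee, 25), (green, Jo, 31, Uma, 34), (green, Lee, 25, Cal, 36), (green, Lee, 25, Jo, 31), (green, Lee, 25, Uma, 34), (green, Uma, 34, Cal, 36), (green, Uma, 34, Jo, 31), (green, Uma, 34, Lee, 25), (grey, Quin, 35, Sam, 14), (grey, Quin, 35, Vic, 36), (grey, Quin, 35, Zed, 26), (grey, Sam, 14, Quin, 35), (grey, Sam, 14, Vic, 36), (grey, Sam, 14, Zed, 26), (grey, Vic, 36, Quin, 35), (grey, Vic, 36, Sam, 14), (grey, Vic, 36, Zed, 26), (grey, Zed, 26, Quin, 35), (grey, Zed, 26, Sam, 14), (grey, Zed, 26, Vic, 36)}
Keep only column(s) color, qty2, sname2 (16 duplicate(s) eliminated): {(green, 25, Lee), (green, 31, Jo), (green, 34, Uma), (green, 36, Cal), (grey, 14, Sam), (grey, 26, Zed), (grey, 35, Quin), (grey, 36, Vic)}

{(green, 25, Lee), (green, 31, Jo), (green, 34, Uma), (green, 36, Cal), (grey, 14, Sam), (grey, 26, Zed), (grey, 35, Quin), (grey, 36, Vic)}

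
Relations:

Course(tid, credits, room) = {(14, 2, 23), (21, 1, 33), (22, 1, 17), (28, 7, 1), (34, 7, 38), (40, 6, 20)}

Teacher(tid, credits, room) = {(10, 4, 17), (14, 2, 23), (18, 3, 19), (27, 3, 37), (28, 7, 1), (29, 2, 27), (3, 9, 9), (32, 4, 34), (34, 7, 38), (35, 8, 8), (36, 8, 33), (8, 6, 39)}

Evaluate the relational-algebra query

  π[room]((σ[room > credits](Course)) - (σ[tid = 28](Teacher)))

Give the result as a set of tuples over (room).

{17, 20, 23, 33, 38}

σ[room > credits]: keep tuples satisfying room > credits → {(14, 2, 23), (21, 1, 33), (22, 1, 17), (34, 7, 38), (40, 6, 20)}
σ[tid = 28]: keep tuples satisfying tid = 28 → {(28, 7, 1)}
Set difference of the two operands is {(14, 2, 23), (21, 1, 33), (22, 1, 17), (34, 7, 38), (40, 6, 20)}.
π[room]: project onto (room) → {17, 20, 23, 33, 38}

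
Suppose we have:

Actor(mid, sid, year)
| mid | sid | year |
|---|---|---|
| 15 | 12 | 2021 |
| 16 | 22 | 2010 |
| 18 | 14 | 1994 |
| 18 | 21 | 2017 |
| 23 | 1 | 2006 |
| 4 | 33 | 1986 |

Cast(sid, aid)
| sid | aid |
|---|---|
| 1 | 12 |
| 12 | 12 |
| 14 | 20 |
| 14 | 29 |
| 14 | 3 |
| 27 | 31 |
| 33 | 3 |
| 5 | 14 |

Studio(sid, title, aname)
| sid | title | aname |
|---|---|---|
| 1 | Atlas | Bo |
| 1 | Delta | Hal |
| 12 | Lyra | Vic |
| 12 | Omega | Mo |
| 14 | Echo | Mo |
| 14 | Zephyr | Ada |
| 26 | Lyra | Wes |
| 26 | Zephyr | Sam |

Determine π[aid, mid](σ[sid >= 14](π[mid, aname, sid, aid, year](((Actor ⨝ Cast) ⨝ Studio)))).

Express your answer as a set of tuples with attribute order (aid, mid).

Actor ⋈ Cast (natural join on sid): {(15, 12, 2021, 12), (18, 14, 1994, 20), (18, 14, 1994, 29), (18, 14, 1994, 3), (23, 1, 2006, 12), (4, 33, 1986, 3)}
(Actor ⨝ Cast) ⋈ Studio (natural join on sid): {(15, 12, 2021, 12, Lyra, Vic), (15, 12, 2021, 12, Omega, Mo), (18, 14, 1994, 20, Echo, Mo), (18, 14, 1994, 20, Zephyr, Ada), (18, 14, 1994, 29, Echo, Mo), (18, 14, 1994, 29, Zephyr, Ada), (18, 14, 1994, 3, Echo, Mo), (18, 14, 1994, 3, Zephyr, Ada), (23, 1, 2006, 12, Atlas, Bo), (23, 1, 2006, 12, Delta, Hal)}
Keep only column(s) mid, aname, sid, aid, year: {(15, Mo, 12, 12, 2021), (15, Vic, 12, 12, 2021), (18, Ada, 14, 20, 1994), (18, Ada, 14, 29, 1994), (18, Ada, 14, 3, 1994), (18, Mo, 14, 20, 1994), (18, Mo, 14, 29, 1994), (18, Mo, 14, 3, 1994), (23, Bo, 1, 12, 2006), (23, Hal, 1, 12, 2006)}
σ[sid >= 14]: keep tuples satisfying sid >= 14 → {(18, Ada, 14, 20, 1994), (18, Ada, 14, 29, 1994), (18, Ada, 14, 3, 1994), (18, Mo, 14, 20, 1994), (18, Mo, 14, 29, 1994), (18, Mo, 14, 3, 1994)}
Keep only column(s) aid, mid (3 duplicate(s) eliminated): {(20, 18), (29, 18), (3, 18)}

{(20, 18), (29, 18), (3, 18)}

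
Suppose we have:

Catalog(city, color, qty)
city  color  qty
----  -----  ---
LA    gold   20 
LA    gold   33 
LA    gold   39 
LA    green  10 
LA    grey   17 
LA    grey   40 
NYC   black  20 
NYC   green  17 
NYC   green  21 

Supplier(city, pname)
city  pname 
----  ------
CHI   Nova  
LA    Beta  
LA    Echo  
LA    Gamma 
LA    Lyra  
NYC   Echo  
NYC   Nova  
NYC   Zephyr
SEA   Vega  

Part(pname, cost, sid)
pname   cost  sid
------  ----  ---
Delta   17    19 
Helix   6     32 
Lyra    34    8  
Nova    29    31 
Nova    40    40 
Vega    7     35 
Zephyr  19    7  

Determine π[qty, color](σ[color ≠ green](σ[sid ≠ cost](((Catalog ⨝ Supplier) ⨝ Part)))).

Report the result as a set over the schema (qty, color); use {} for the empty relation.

{(17, grey), (20, black), (20, gold), (33, gold), (39, gold), (40, grey)}

Catalog ⋈ Supplier (natural join on city): {(LA, gold, 20, Beta), (LA, gold, 20, Echo), (LA, gold, 20, Gamma), (LA, gold, 20, Lyra), (LA, gold, 33, Beta), (LA, gold, 33, Echo), (LA, gold, 33, Gamma), (LA, gold, 33, Lyra), (LA, gold, 39, Beta), (LA, gold, 39, Echo), (LA, gold, 39, Gamma), (LA, gold, 39, Lyra), (LA, green, 10, Beta), (LA, green, 10, Echo), (LA, green, 10, Gamma), (LA, green, 10, Lyra), (LA, grey, 17, Beta), (LA, grey, 17, Echo), (LA, grey, 17, Gamma), (LA, grey, 17, Lyra), (LA, grey, 40, Beta), (LA, grey, 40, Echo), (LA, grey, 40, Gamma), (LA, grey, 40, Lyra), (NYC, black, 20, Echo), (NYC, black, 20, Nova), (NYC, black, 20, Zephyr), (NYC, green, 17, Echo), (NYC, green, 17, Nova), (NYC, green, 17, Zephyr), (NYC, green, 21, Echo), (NYC, green, 21, Nova), (NYC, green, 21, Zephyr)}
(Catalog ⨝ Supplier) ⋈ Part (natural join on pname): {(LA, gold, 20, Lyra, 34, 8), (LA, gold, 33, Lyra, 34, 8), (LA, gold, 39, Lyra, 34, 8), (LA, green, 10, Lyra, 34, 8), (LA, grey, 17, Lyra, 34, 8), (LA, grey, 40, Lyra, 34, 8), (NYC, black, 20, Nova, 29, 31), (NYC, black, 20, Nova, 40, 40), (NYC, black, 20, Zephyr, 19, 7), (NYC, green, 17, Nova, 29, 31), (NYC, green, 17, Nova, 40, 40), (NYC, green, 17, Zephyr, 19, 7), (NYC, green, 21, Nova, 29, 31), (NYC, green, 21, Nova, 40, 40), (NYC, green, 21, Zephyr, 19, 7)}
Filtering on sid ≠ cost leaves {(LA, gold, 20, Lyra, 34, 8), (LA, gold, 33, Lyra, 34, 8), (LA, gold, 39, Lyra, 34, 8), (LA, green, 10, Lyra, 34, 8), (LA, grey, 17, Lyra, 34, 8), (LA, grey, 40, Lyra, 34, 8), (NYC, black, 20, Nova, 29, 31), (NYC, black, 20, Zephyr, 19, 7), (NYC, green, 17, Nova, 29, 31), (NYC, green, 17, Zephyr, 19, 7), (NYC, green, 21, Nova, 29, 31), (NYC, green, 21, Zephyr, 19, 7)}.
Filtering on color ≠ green leaves {(LA, gold, 20, Lyra, 34, 8), (LA, gold, 33, Lyra, 34, 8), (LA, gold, 39, Lyra, 34, 8), (LA, grey, 17, Lyra, 34, 8), (LA, grey, 40, Lyra, 34, 8), (NYC, black, 20, Nova, 29, 31), (NYC, black, 20, Zephyr, 19, 7)}.
π_{qty, color} gives {(17, grey), (20, black), (20, gold), (33, gold), (39, gold), (40, grey)} (1 duplicate(s) eliminated).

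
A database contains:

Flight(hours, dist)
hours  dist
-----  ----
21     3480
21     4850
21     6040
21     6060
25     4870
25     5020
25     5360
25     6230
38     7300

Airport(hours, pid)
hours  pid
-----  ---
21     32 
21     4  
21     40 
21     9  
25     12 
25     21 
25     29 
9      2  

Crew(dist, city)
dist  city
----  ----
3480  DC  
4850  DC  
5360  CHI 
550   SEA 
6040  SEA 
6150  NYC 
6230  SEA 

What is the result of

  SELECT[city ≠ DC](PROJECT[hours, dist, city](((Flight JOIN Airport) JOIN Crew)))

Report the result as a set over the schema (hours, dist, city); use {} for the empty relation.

Natural join on hours: {(21, 3480, 32), (21, 3480, 4), (21, 3480, 40), (21, 3480, 9), (21, 4850, 32), (21, 4850, 4), (21, 4850, 40), (21, 4850, 9), (21, 6040, 32), (21, 6040, 4), (21, 6040, 40), (21, 6040, 9), (21, 6060, 32), (21, 6060, 4), (21, 6060, 40), (21, 6060, 9), (25, 4870, 12), (25, 4870, 21), (25, 4870, 29), (25, 5020, 12), (25, 5020, 21), (25, 5020, 29), (25, 5360, 12), (25, 5360, 21), (25, 5360, 29), (25, 6230, 12), (25, 6230, 21), (25, 6230, 29)}
Natural join on dist: {(21, 3480, 32, DC), (21, 3480, 4, DC), (21, 3480, 40, DC), (21, 3480, 9, DC), (21, 4850, 32, DC), (21, 4850, 4, DC), (21, 4850, 40, DC), (21, 4850, 9, DC), (21, 6040, 32, SEA), (21, 6040, 4, SEA), (21, 6040, 40, SEA), (21, 6040, 9, SEA), (25, 5360, 12, CHI), (25, 5360, 21, CHI), (25, 5360, 29, CHI), (25, 6230, 12, SEA), (25, 6230, 21, SEA), (25, 6230, 29, SEA)}
π[hours, dist, city]: project onto (hours, dist, city) (13 duplicate(s) eliminated) → {(21, 3480, DC), (21, 4850, DC), (21, 6040, SEA), (25, 5360, CHI), (25, 6230, SEA)}
Selection city ≠ DC: {(21, 6040, SEA), (25, 5360, CHI), (25, 6230, SEA)}

{(21, 6040, SEA), (25, 5360, CHI), (25, 6230, SEA)}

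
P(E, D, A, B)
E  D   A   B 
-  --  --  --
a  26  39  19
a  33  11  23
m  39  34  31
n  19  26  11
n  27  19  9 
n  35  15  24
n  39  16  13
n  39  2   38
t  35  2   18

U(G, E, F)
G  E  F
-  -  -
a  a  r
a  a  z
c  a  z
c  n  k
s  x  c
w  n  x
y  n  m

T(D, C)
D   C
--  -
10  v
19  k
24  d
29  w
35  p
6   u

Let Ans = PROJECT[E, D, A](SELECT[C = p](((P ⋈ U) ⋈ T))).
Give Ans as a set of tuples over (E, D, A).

Natural join on E: {(a, 26, 39, 19, a, r), (a, 26, 39, 19, a, z), (a, 26, 39, 19, c, z), (a, 33, 11, 23, a, r), (a, 33, 11, 23, a, z), (a, 33, 11, 23, c, z), (n, 19, 26, 11, c, k), (n, 19, 26, 11, w, x), (n, 19, 26, 11, y, m), (n, 27, 19, 9, c, k), (n, 27, 19, 9, w, x), (n, 27, 19, 9, y, m), (n, 35, 15, 24, c, k), (n, 35, 15, 24, w, x), (n, 35, 15, 24, y, m), (n, 39, 16, 13, c, k), (n, 39, 16, 13, w, x), (n, 39, 16, 13, y, m), (n, 39, 2, 38, c, k), (n, 39, 2, 38, w, x), (n, 39, 2, 38, y, m)}
Natural join on D: {(n, 19, 26, 11, c, k, k), (n, 19, 26, 11, w, x, k), (n, 19, 26, 11, y, m, k), (n, 35, 15, 24, c, k, p), (n, 35, 15, 24, w, x, p), (n, 35, 15, 24, y, m, p)}
σ[C = p]: keep tuples satisfying C = p → {(n, 35, 15, 24, c, k, p), (n, 35, 15, 24, w, x, p), (n, 35, 15, 24, y, m, p)}
Keep only column(s) E, D, A (2 duplicate(s) eliminated): {(n, 35, 15)}

{(n, 35, 15)}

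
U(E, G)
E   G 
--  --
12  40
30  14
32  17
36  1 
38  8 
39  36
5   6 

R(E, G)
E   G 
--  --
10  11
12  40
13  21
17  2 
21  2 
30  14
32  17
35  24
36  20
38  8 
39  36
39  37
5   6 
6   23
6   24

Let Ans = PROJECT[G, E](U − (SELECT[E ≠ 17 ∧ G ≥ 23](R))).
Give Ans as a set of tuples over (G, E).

Apply σ_{E ≠ 17 ∧ G ≥ 23}; surviving tuples: {(12, 40), (35, 24), (39, 36), (39, 37), (6, 23), (6, 24)}
Taking the difference: {(30, 14), (32, 17), (36, 1), (38, 8), (5, 6)}
π_{G, E} gives {(1, 36), (14, 30), (17, 32), (6, 5), (8, 38)}.

{(1, 36), (14, 30), (17, 32), (6, 5), (8, 38)}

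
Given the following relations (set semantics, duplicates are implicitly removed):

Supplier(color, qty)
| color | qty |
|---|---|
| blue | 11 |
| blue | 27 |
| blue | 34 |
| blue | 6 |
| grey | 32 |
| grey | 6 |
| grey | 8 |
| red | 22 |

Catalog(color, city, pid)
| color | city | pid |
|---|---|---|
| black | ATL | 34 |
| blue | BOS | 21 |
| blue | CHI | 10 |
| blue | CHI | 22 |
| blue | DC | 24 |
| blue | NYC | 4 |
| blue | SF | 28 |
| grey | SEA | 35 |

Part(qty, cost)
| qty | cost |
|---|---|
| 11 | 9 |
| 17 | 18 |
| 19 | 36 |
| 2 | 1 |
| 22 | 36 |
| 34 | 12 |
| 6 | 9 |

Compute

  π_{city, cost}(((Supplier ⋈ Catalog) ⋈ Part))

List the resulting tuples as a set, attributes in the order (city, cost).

Joining Supplier and Catalog on color yields {(blue, 11, BOS, 21), (blue, 11, CHI, 10), (blue, 11, CHI, 22), (blue, 11, DC, 24), (blue, 11, NYC, 4), (blue, 11, SF, 28), (blue, 27, BOS, 21), (blue, 27, CHI, 10), (blue, 27, CHI, 22), (blue, 27, DC, 24), (blue, 27, NYC, 4), (blue, 27, SF, 28), (blue, 34, BOS, 21), (blue, 34, CHI, 10), (blue, 34, CHI, 22), (blue, 34, DC, 24), (blue, 34, NYC, 4), (blue, 34, SF, 28), (blue, 6, BOS, 21), (blue, 6, CHI, 10), (blue, 6, CHI, 22), (blue, 6, DC, 24), (blue, 6, NYC, 4), (blue, 6, SF, 28), (grey, 32, SEA, 35), (grey, 6, SEA, 35), (grey, 8, SEA, 35)}.
Joining (Supplier ⋈ Catalog) and Part on qty yields {(blue, 11, BOS, 21, 9), (blue, 11, CHI, 10, 9), (blue, 11, CHI, 22, 9), (blue, 11, DC, 24, 9), (blue, 11, NYC, 4, 9), (blue, 11, SF, 28, 9), (blue, 34, BOS, 21, 12), (blue, 34, CHI, 10, 12), (blue, 34, CHI, 22, 12), (blue, 34, DC, 24, 12), (blue, 34, NYC, 4, 12), (blue, 34, SF, 28, 12), (blue, 6, BOS, 21, 9), (blue, 6, CHI, 10, 9), (blue, 6, CHI, 22, 9), (blue, 6, DC, 24, 9), (blue, 6, NYC, 4, 9), (blue, 6, SF, 28, 9), (grey, 6, SEA, 35, 9)}.
Keep only column(s) city, cost (8 duplicate(s) eliminated): {(BOS, 12), (BOS, 9), (CHI, 12), (CHI, 9), (DC, 12), (DC, 9), (NYC, 12), (NYC, 9), (SEA, 9), (SF, 12), (SF, 9)}

{(BOS, 12), (BOS, 9), (CHI, 12), (CHI, 9), (DC, 12), (DC, 9), (NYC, 12), (NYC, 9), (SEA, 9), (SF, 12), (SF, 9)}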